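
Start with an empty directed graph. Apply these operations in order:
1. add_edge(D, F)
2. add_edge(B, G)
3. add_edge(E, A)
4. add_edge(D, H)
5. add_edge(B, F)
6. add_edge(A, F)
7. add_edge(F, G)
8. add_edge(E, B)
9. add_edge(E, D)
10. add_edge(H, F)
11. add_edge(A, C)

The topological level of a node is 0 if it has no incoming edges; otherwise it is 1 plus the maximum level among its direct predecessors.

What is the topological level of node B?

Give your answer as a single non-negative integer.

Op 1: add_edge(D, F). Edges now: 1
Op 2: add_edge(B, G). Edges now: 2
Op 3: add_edge(E, A). Edges now: 3
Op 4: add_edge(D, H). Edges now: 4
Op 5: add_edge(B, F). Edges now: 5
Op 6: add_edge(A, F). Edges now: 6
Op 7: add_edge(F, G). Edges now: 7
Op 8: add_edge(E, B). Edges now: 8
Op 9: add_edge(E, D). Edges now: 9
Op 10: add_edge(H, F). Edges now: 10
Op 11: add_edge(A, C). Edges now: 11
Compute levels (Kahn BFS):
  sources (in-degree 0): E
  process E: level=0
    E->A: in-degree(A)=0, level(A)=1, enqueue
    E->B: in-degree(B)=0, level(B)=1, enqueue
    E->D: in-degree(D)=0, level(D)=1, enqueue
  process A: level=1
    A->C: in-degree(C)=0, level(C)=2, enqueue
    A->F: in-degree(F)=3, level(F)>=2
  process B: level=1
    B->F: in-degree(F)=2, level(F)>=2
    B->G: in-degree(G)=1, level(G)>=2
  process D: level=1
    D->F: in-degree(F)=1, level(F)>=2
    D->H: in-degree(H)=0, level(H)=2, enqueue
  process C: level=2
  process H: level=2
    H->F: in-degree(F)=0, level(F)=3, enqueue
  process F: level=3
    F->G: in-degree(G)=0, level(G)=4, enqueue
  process G: level=4
All levels: A:1, B:1, C:2, D:1, E:0, F:3, G:4, H:2
level(B) = 1

Answer: 1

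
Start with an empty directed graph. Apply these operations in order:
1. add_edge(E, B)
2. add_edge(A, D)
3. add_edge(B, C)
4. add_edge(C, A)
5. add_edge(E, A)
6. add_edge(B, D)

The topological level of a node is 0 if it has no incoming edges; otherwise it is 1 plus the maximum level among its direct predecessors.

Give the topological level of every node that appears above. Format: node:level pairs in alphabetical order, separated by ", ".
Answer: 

Op 1: add_edge(E, B). Edges now: 1
Op 2: add_edge(A, D). Edges now: 2
Op 3: add_edge(B, C). Edges now: 3
Op 4: add_edge(C, A). Edges now: 4
Op 5: add_edge(E, A). Edges now: 5
Op 6: add_edge(B, D). Edges now: 6
Compute levels (Kahn BFS):
  sources (in-degree 0): E
  process E: level=0
    E->A: in-degree(A)=1, level(A)>=1
    E->B: in-degree(B)=0, level(B)=1, enqueue
  process B: level=1
    B->C: in-degree(C)=0, level(C)=2, enqueue
    B->D: in-degree(D)=1, level(D)>=2
  process C: level=2
    C->A: in-degree(A)=0, level(A)=3, enqueue
  process A: level=3
    A->D: in-degree(D)=0, level(D)=4, enqueue
  process D: level=4
All levels: A:3, B:1, C:2, D:4, E:0

Answer: A:3, B:1, C:2, D:4, E:0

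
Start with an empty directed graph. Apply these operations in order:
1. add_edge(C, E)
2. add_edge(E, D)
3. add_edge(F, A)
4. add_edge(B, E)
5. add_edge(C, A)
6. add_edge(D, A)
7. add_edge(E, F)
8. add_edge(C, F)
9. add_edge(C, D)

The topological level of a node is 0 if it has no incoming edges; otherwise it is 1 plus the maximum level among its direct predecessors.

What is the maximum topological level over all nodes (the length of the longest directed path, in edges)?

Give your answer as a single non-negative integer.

Answer: 3

Derivation:
Op 1: add_edge(C, E). Edges now: 1
Op 2: add_edge(E, D). Edges now: 2
Op 3: add_edge(F, A). Edges now: 3
Op 4: add_edge(B, E). Edges now: 4
Op 5: add_edge(C, A). Edges now: 5
Op 6: add_edge(D, A). Edges now: 6
Op 7: add_edge(E, F). Edges now: 7
Op 8: add_edge(C, F). Edges now: 8
Op 9: add_edge(C, D). Edges now: 9
Compute levels (Kahn BFS):
  sources (in-degree 0): B, C
  process B: level=0
    B->E: in-degree(E)=1, level(E)>=1
  process C: level=0
    C->A: in-degree(A)=2, level(A)>=1
    C->D: in-degree(D)=1, level(D)>=1
    C->E: in-degree(E)=0, level(E)=1, enqueue
    C->F: in-degree(F)=1, level(F)>=1
  process E: level=1
    E->D: in-degree(D)=0, level(D)=2, enqueue
    E->F: in-degree(F)=0, level(F)=2, enqueue
  process D: level=2
    D->A: in-degree(A)=1, level(A)>=3
  process F: level=2
    F->A: in-degree(A)=0, level(A)=3, enqueue
  process A: level=3
All levels: A:3, B:0, C:0, D:2, E:1, F:2
max level = 3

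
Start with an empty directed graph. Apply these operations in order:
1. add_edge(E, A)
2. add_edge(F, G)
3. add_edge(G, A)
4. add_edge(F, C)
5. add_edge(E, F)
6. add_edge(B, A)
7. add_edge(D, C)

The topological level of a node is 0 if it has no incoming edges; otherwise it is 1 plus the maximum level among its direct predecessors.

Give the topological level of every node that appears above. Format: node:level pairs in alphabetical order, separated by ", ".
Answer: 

Op 1: add_edge(E, A). Edges now: 1
Op 2: add_edge(F, G). Edges now: 2
Op 3: add_edge(G, A). Edges now: 3
Op 4: add_edge(F, C). Edges now: 4
Op 5: add_edge(E, F). Edges now: 5
Op 6: add_edge(B, A). Edges now: 6
Op 7: add_edge(D, C). Edges now: 7
Compute levels (Kahn BFS):
  sources (in-degree 0): B, D, E
  process B: level=0
    B->A: in-degree(A)=2, level(A)>=1
  process D: level=0
    D->C: in-degree(C)=1, level(C)>=1
  process E: level=0
    E->A: in-degree(A)=1, level(A)>=1
    E->F: in-degree(F)=0, level(F)=1, enqueue
  process F: level=1
    F->C: in-degree(C)=0, level(C)=2, enqueue
    F->G: in-degree(G)=0, level(G)=2, enqueue
  process C: level=2
  process G: level=2
    G->A: in-degree(A)=0, level(A)=3, enqueue
  process A: level=3
All levels: A:3, B:0, C:2, D:0, E:0, F:1, G:2

Answer: A:3, B:0, C:2, D:0, E:0, F:1, G:2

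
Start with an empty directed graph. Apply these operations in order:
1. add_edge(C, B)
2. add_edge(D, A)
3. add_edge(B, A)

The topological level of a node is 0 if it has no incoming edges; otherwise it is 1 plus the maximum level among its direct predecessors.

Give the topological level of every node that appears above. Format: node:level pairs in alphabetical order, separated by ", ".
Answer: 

Answer: A:2, B:1, C:0, D:0

Derivation:
Op 1: add_edge(C, B). Edges now: 1
Op 2: add_edge(D, A). Edges now: 2
Op 3: add_edge(B, A). Edges now: 3
Compute levels (Kahn BFS):
  sources (in-degree 0): C, D
  process C: level=0
    C->B: in-degree(B)=0, level(B)=1, enqueue
  process D: level=0
    D->A: in-degree(A)=1, level(A)>=1
  process B: level=1
    B->A: in-degree(A)=0, level(A)=2, enqueue
  process A: level=2
All levels: A:2, B:1, C:0, D:0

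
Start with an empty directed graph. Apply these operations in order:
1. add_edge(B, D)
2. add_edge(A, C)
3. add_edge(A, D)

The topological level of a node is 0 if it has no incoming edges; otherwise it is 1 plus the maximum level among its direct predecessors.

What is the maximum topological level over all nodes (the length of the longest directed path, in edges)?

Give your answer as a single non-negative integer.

Op 1: add_edge(B, D). Edges now: 1
Op 2: add_edge(A, C). Edges now: 2
Op 3: add_edge(A, D). Edges now: 3
Compute levels (Kahn BFS):
  sources (in-degree 0): A, B
  process A: level=0
    A->C: in-degree(C)=0, level(C)=1, enqueue
    A->D: in-degree(D)=1, level(D)>=1
  process B: level=0
    B->D: in-degree(D)=0, level(D)=1, enqueue
  process C: level=1
  process D: level=1
All levels: A:0, B:0, C:1, D:1
max level = 1

Answer: 1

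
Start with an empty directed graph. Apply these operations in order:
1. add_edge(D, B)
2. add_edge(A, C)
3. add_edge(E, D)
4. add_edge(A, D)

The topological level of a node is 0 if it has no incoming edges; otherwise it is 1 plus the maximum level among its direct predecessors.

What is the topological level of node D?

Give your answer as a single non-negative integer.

Answer: 1

Derivation:
Op 1: add_edge(D, B). Edges now: 1
Op 2: add_edge(A, C). Edges now: 2
Op 3: add_edge(E, D). Edges now: 3
Op 4: add_edge(A, D). Edges now: 4
Compute levels (Kahn BFS):
  sources (in-degree 0): A, E
  process A: level=0
    A->C: in-degree(C)=0, level(C)=1, enqueue
    A->D: in-degree(D)=1, level(D)>=1
  process E: level=0
    E->D: in-degree(D)=0, level(D)=1, enqueue
  process C: level=1
  process D: level=1
    D->B: in-degree(B)=0, level(B)=2, enqueue
  process B: level=2
All levels: A:0, B:2, C:1, D:1, E:0
level(D) = 1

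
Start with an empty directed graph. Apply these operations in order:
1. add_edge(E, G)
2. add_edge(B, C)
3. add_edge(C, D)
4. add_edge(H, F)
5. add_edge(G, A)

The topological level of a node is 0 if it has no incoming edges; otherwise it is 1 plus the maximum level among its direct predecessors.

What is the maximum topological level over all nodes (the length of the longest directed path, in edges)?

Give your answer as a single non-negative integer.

Answer: 2

Derivation:
Op 1: add_edge(E, G). Edges now: 1
Op 2: add_edge(B, C). Edges now: 2
Op 3: add_edge(C, D). Edges now: 3
Op 4: add_edge(H, F). Edges now: 4
Op 5: add_edge(G, A). Edges now: 5
Compute levels (Kahn BFS):
  sources (in-degree 0): B, E, H
  process B: level=0
    B->C: in-degree(C)=0, level(C)=1, enqueue
  process E: level=0
    E->G: in-degree(G)=0, level(G)=1, enqueue
  process H: level=0
    H->F: in-degree(F)=0, level(F)=1, enqueue
  process C: level=1
    C->D: in-degree(D)=0, level(D)=2, enqueue
  process G: level=1
    G->A: in-degree(A)=0, level(A)=2, enqueue
  process F: level=1
  process D: level=2
  process A: level=2
All levels: A:2, B:0, C:1, D:2, E:0, F:1, G:1, H:0
max level = 2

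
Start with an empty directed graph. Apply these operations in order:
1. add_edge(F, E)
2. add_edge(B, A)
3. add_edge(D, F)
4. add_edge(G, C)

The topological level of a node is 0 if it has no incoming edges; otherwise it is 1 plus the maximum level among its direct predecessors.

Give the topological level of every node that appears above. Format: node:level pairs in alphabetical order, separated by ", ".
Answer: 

Answer: A:1, B:0, C:1, D:0, E:2, F:1, G:0

Derivation:
Op 1: add_edge(F, E). Edges now: 1
Op 2: add_edge(B, A). Edges now: 2
Op 3: add_edge(D, F). Edges now: 3
Op 4: add_edge(G, C). Edges now: 4
Compute levels (Kahn BFS):
  sources (in-degree 0): B, D, G
  process B: level=0
    B->A: in-degree(A)=0, level(A)=1, enqueue
  process D: level=0
    D->F: in-degree(F)=0, level(F)=1, enqueue
  process G: level=0
    G->C: in-degree(C)=0, level(C)=1, enqueue
  process A: level=1
  process F: level=1
    F->E: in-degree(E)=0, level(E)=2, enqueue
  process C: level=1
  process E: level=2
All levels: A:1, B:0, C:1, D:0, E:2, F:1, G:0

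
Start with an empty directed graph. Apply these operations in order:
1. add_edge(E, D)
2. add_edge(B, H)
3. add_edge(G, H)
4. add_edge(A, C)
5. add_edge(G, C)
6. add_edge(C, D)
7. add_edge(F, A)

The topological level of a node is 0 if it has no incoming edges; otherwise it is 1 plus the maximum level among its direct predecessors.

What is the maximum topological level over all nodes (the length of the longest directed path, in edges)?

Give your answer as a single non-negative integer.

Answer: 3

Derivation:
Op 1: add_edge(E, D). Edges now: 1
Op 2: add_edge(B, H). Edges now: 2
Op 3: add_edge(G, H). Edges now: 3
Op 4: add_edge(A, C). Edges now: 4
Op 5: add_edge(G, C). Edges now: 5
Op 6: add_edge(C, D). Edges now: 6
Op 7: add_edge(F, A). Edges now: 7
Compute levels (Kahn BFS):
  sources (in-degree 0): B, E, F, G
  process B: level=0
    B->H: in-degree(H)=1, level(H)>=1
  process E: level=0
    E->D: in-degree(D)=1, level(D)>=1
  process F: level=0
    F->A: in-degree(A)=0, level(A)=1, enqueue
  process G: level=0
    G->C: in-degree(C)=1, level(C)>=1
    G->H: in-degree(H)=0, level(H)=1, enqueue
  process A: level=1
    A->C: in-degree(C)=0, level(C)=2, enqueue
  process H: level=1
  process C: level=2
    C->D: in-degree(D)=0, level(D)=3, enqueue
  process D: level=3
All levels: A:1, B:0, C:2, D:3, E:0, F:0, G:0, H:1
max level = 3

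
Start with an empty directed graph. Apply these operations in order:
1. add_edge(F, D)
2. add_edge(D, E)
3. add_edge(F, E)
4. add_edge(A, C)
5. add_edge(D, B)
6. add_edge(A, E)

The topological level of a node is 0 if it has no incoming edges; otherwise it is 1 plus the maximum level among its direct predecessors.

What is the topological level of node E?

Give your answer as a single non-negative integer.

Op 1: add_edge(F, D). Edges now: 1
Op 2: add_edge(D, E). Edges now: 2
Op 3: add_edge(F, E). Edges now: 3
Op 4: add_edge(A, C). Edges now: 4
Op 5: add_edge(D, B). Edges now: 5
Op 6: add_edge(A, E). Edges now: 6
Compute levels (Kahn BFS):
  sources (in-degree 0): A, F
  process A: level=0
    A->C: in-degree(C)=0, level(C)=1, enqueue
    A->E: in-degree(E)=2, level(E)>=1
  process F: level=0
    F->D: in-degree(D)=0, level(D)=1, enqueue
    F->E: in-degree(E)=1, level(E)>=1
  process C: level=1
  process D: level=1
    D->B: in-degree(B)=0, level(B)=2, enqueue
    D->E: in-degree(E)=0, level(E)=2, enqueue
  process B: level=2
  process E: level=2
All levels: A:0, B:2, C:1, D:1, E:2, F:0
level(E) = 2

Answer: 2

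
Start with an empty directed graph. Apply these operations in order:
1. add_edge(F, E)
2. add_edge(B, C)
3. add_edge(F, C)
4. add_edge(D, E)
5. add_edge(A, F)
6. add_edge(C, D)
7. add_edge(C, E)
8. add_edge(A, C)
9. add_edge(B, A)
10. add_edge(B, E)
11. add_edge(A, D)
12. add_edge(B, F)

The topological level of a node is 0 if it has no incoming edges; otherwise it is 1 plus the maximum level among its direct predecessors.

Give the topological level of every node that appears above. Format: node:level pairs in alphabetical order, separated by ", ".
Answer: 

Answer: A:1, B:0, C:3, D:4, E:5, F:2

Derivation:
Op 1: add_edge(F, E). Edges now: 1
Op 2: add_edge(B, C). Edges now: 2
Op 3: add_edge(F, C). Edges now: 3
Op 4: add_edge(D, E). Edges now: 4
Op 5: add_edge(A, F). Edges now: 5
Op 6: add_edge(C, D). Edges now: 6
Op 7: add_edge(C, E). Edges now: 7
Op 8: add_edge(A, C). Edges now: 8
Op 9: add_edge(B, A). Edges now: 9
Op 10: add_edge(B, E). Edges now: 10
Op 11: add_edge(A, D). Edges now: 11
Op 12: add_edge(B, F). Edges now: 12
Compute levels (Kahn BFS):
  sources (in-degree 0): B
  process B: level=0
    B->A: in-degree(A)=0, level(A)=1, enqueue
    B->C: in-degree(C)=2, level(C)>=1
    B->E: in-degree(E)=3, level(E)>=1
    B->F: in-degree(F)=1, level(F)>=1
  process A: level=1
    A->C: in-degree(C)=1, level(C)>=2
    A->D: in-degree(D)=1, level(D)>=2
    A->F: in-degree(F)=0, level(F)=2, enqueue
  process F: level=2
    F->C: in-degree(C)=0, level(C)=3, enqueue
    F->E: in-degree(E)=2, level(E)>=3
  process C: level=3
    C->D: in-degree(D)=0, level(D)=4, enqueue
    C->E: in-degree(E)=1, level(E)>=4
  process D: level=4
    D->E: in-degree(E)=0, level(E)=5, enqueue
  process E: level=5
All levels: A:1, B:0, C:3, D:4, E:5, F:2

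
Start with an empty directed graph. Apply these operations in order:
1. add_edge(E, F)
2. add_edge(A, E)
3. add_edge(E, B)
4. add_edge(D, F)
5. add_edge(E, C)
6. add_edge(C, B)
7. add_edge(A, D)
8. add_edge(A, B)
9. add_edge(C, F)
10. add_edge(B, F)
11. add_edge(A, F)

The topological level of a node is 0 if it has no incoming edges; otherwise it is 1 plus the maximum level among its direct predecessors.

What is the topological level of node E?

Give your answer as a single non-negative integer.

Answer: 1

Derivation:
Op 1: add_edge(E, F). Edges now: 1
Op 2: add_edge(A, E). Edges now: 2
Op 3: add_edge(E, B). Edges now: 3
Op 4: add_edge(D, F). Edges now: 4
Op 5: add_edge(E, C). Edges now: 5
Op 6: add_edge(C, B). Edges now: 6
Op 7: add_edge(A, D). Edges now: 7
Op 8: add_edge(A, B). Edges now: 8
Op 9: add_edge(C, F). Edges now: 9
Op 10: add_edge(B, F). Edges now: 10
Op 11: add_edge(A, F). Edges now: 11
Compute levels (Kahn BFS):
  sources (in-degree 0): A
  process A: level=0
    A->B: in-degree(B)=2, level(B)>=1
    A->D: in-degree(D)=0, level(D)=1, enqueue
    A->E: in-degree(E)=0, level(E)=1, enqueue
    A->F: in-degree(F)=4, level(F)>=1
  process D: level=1
    D->F: in-degree(F)=3, level(F)>=2
  process E: level=1
    E->B: in-degree(B)=1, level(B)>=2
    E->C: in-degree(C)=0, level(C)=2, enqueue
    E->F: in-degree(F)=2, level(F)>=2
  process C: level=2
    C->B: in-degree(B)=0, level(B)=3, enqueue
    C->F: in-degree(F)=1, level(F)>=3
  process B: level=3
    B->F: in-degree(F)=0, level(F)=4, enqueue
  process F: level=4
All levels: A:0, B:3, C:2, D:1, E:1, F:4
level(E) = 1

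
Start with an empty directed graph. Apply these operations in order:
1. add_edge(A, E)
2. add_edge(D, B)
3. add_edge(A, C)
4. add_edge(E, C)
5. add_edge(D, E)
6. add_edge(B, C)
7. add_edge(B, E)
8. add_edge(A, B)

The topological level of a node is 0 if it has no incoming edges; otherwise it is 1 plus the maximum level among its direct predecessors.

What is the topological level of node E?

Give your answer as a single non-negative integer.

Answer: 2

Derivation:
Op 1: add_edge(A, E). Edges now: 1
Op 2: add_edge(D, B). Edges now: 2
Op 3: add_edge(A, C). Edges now: 3
Op 4: add_edge(E, C). Edges now: 4
Op 5: add_edge(D, E). Edges now: 5
Op 6: add_edge(B, C). Edges now: 6
Op 7: add_edge(B, E). Edges now: 7
Op 8: add_edge(A, B). Edges now: 8
Compute levels (Kahn BFS):
  sources (in-degree 0): A, D
  process A: level=0
    A->B: in-degree(B)=1, level(B)>=1
    A->C: in-degree(C)=2, level(C)>=1
    A->E: in-degree(E)=2, level(E)>=1
  process D: level=0
    D->B: in-degree(B)=0, level(B)=1, enqueue
    D->E: in-degree(E)=1, level(E)>=1
  process B: level=1
    B->C: in-degree(C)=1, level(C)>=2
    B->E: in-degree(E)=0, level(E)=2, enqueue
  process E: level=2
    E->C: in-degree(C)=0, level(C)=3, enqueue
  process C: level=3
All levels: A:0, B:1, C:3, D:0, E:2
level(E) = 2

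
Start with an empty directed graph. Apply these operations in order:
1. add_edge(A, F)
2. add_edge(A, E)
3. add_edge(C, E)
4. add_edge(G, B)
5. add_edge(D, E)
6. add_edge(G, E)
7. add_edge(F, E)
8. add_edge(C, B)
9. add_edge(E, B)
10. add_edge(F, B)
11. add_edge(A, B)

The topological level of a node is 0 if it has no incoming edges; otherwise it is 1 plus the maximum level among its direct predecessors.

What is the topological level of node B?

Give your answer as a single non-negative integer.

Answer: 3

Derivation:
Op 1: add_edge(A, F). Edges now: 1
Op 2: add_edge(A, E). Edges now: 2
Op 3: add_edge(C, E). Edges now: 3
Op 4: add_edge(G, B). Edges now: 4
Op 5: add_edge(D, E). Edges now: 5
Op 6: add_edge(G, E). Edges now: 6
Op 7: add_edge(F, E). Edges now: 7
Op 8: add_edge(C, B). Edges now: 8
Op 9: add_edge(E, B). Edges now: 9
Op 10: add_edge(F, B). Edges now: 10
Op 11: add_edge(A, B). Edges now: 11
Compute levels (Kahn BFS):
  sources (in-degree 0): A, C, D, G
  process A: level=0
    A->B: in-degree(B)=4, level(B)>=1
    A->E: in-degree(E)=4, level(E)>=1
    A->F: in-degree(F)=0, level(F)=1, enqueue
  process C: level=0
    C->B: in-degree(B)=3, level(B)>=1
    C->E: in-degree(E)=3, level(E)>=1
  process D: level=0
    D->E: in-degree(E)=2, level(E)>=1
  process G: level=0
    G->B: in-degree(B)=2, level(B)>=1
    G->E: in-degree(E)=1, level(E)>=1
  process F: level=1
    F->B: in-degree(B)=1, level(B)>=2
    F->E: in-degree(E)=0, level(E)=2, enqueue
  process E: level=2
    E->B: in-degree(B)=0, level(B)=3, enqueue
  process B: level=3
All levels: A:0, B:3, C:0, D:0, E:2, F:1, G:0
level(B) = 3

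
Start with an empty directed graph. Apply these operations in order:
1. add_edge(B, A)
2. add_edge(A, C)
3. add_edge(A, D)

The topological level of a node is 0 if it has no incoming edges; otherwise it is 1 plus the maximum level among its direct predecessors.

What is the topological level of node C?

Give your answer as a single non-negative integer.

Op 1: add_edge(B, A). Edges now: 1
Op 2: add_edge(A, C). Edges now: 2
Op 3: add_edge(A, D). Edges now: 3
Compute levels (Kahn BFS):
  sources (in-degree 0): B
  process B: level=0
    B->A: in-degree(A)=0, level(A)=1, enqueue
  process A: level=1
    A->C: in-degree(C)=0, level(C)=2, enqueue
    A->D: in-degree(D)=0, level(D)=2, enqueue
  process C: level=2
  process D: level=2
All levels: A:1, B:0, C:2, D:2
level(C) = 2

Answer: 2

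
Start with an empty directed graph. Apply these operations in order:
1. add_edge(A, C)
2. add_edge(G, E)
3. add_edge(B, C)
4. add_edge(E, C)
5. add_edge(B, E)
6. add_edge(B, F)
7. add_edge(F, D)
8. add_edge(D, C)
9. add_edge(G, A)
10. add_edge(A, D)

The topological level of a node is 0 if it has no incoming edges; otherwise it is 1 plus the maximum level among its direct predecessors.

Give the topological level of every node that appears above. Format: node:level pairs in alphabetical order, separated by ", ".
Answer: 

Answer: A:1, B:0, C:3, D:2, E:1, F:1, G:0

Derivation:
Op 1: add_edge(A, C). Edges now: 1
Op 2: add_edge(G, E). Edges now: 2
Op 3: add_edge(B, C). Edges now: 3
Op 4: add_edge(E, C). Edges now: 4
Op 5: add_edge(B, E). Edges now: 5
Op 6: add_edge(B, F). Edges now: 6
Op 7: add_edge(F, D). Edges now: 7
Op 8: add_edge(D, C). Edges now: 8
Op 9: add_edge(G, A). Edges now: 9
Op 10: add_edge(A, D). Edges now: 10
Compute levels (Kahn BFS):
  sources (in-degree 0): B, G
  process B: level=0
    B->C: in-degree(C)=3, level(C)>=1
    B->E: in-degree(E)=1, level(E)>=1
    B->F: in-degree(F)=0, level(F)=1, enqueue
  process G: level=0
    G->A: in-degree(A)=0, level(A)=1, enqueue
    G->E: in-degree(E)=0, level(E)=1, enqueue
  process F: level=1
    F->D: in-degree(D)=1, level(D)>=2
  process A: level=1
    A->C: in-degree(C)=2, level(C)>=2
    A->D: in-degree(D)=0, level(D)=2, enqueue
  process E: level=1
    E->C: in-degree(C)=1, level(C)>=2
  process D: level=2
    D->C: in-degree(C)=0, level(C)=3, enqueue
  process C: level=3
All levels: A:1, B:0, C:3, D:2, E:1, F:1, G:0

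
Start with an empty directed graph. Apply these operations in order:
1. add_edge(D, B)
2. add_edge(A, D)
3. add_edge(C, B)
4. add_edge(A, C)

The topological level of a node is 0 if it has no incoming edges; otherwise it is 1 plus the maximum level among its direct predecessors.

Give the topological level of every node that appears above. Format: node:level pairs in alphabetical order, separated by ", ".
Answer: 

Answer: A:0, B:2, C:1, D:1

Derivation:
Op 1: add_edge(D, B). Edges now: 1
Op 2: add_edge(A, D). Edges now: 2
Op 3: add_edge(C, B). Edges now: 3
Op 4: add_edge(A, C). Edges now: 4
Compute levels (Kahn BFS):
  sources (in-degree 0): A
  process A: level=0
    A->C: in-degree(C)=0, level(C)=1, enqueue
    A->D: in-degree(D)=0, level(D)=1, enqueue
  process C: level=1
    C->B: in-degree(B)=1, level(B)>=2
  process D: level=1
    D->B: in-degree(B)=0, level(B)=2, enqueue
  process B: level=2
All levels: A:0, B:2, C:1, D:1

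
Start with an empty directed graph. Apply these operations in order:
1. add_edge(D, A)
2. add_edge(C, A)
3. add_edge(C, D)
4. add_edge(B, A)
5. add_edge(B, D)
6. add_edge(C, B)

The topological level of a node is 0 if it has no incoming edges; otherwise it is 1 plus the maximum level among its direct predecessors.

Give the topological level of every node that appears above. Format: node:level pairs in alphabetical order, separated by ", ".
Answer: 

Op 1: add_edge(D, A). Edges now: 1
Op 2: add_edge(C, A). Edges now: 2
Op 3: add_edge(C, D). Edges now: 3
Op 4: add_edge(B, A). Edges now: 4
Op 5: add_edge(B, D). Edges now: 5
Op 6: add_edge(C, B). Edges now: 6
Compute levels (Kahn BFS):
  sources (in-degree 0): C
  process C: level=0
    C->A: in-degree(A)=2, level(A)>=1
    C->B: in-degree(B)=0, level(B)=1, enqueue
    C->D: in-degree(D)=1, level(D)>=1
  process B: level=1
    B->A: in-degree(A)=1, level(A)>=2
    B->D: in-degree(D)=0, level(D)=2, enqueue
  process D: level=2
    D->A: in-degree(A)=0, level(A)=3, enqueue
  process A: level=3
All levels: A:3, B:1, C:0, D:2

Answer: A:3, B:1, C:0, D:2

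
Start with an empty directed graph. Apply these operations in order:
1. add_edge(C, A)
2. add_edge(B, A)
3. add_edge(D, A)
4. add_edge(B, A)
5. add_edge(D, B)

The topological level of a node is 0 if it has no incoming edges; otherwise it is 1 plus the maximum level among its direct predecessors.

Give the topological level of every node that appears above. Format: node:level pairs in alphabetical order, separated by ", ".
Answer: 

Op 1: add_edge(C, A). Edges now: 1
Op 2: add_edge(B, A). Edges now: 2
Op 3: add_edge(D, A). Edges now: 3
Op 4: add_edge(B, A) (duplicate, no change). Edges now: 3
Op 5: add_edge(D, B). Edges now: 4
Compute levels (Kahn BFS):
  sources (in-degree 0): C, D
  process C: level=0
    C->A: in-degree(A)=2, level(A)>=1
  process D: level=0
    D->A: in-degree(A)=1, level(A)>=1
    D->B: in-degree(B)=0, level(B)=1, enqueue
  process B: level=1
    B->A: in-degree(A)=0, level(A)=2, enqueue
  process A: level=2
All levels: A:2, B:1, C:0, D:0

Answer: A:2, B:1, C:0, D:0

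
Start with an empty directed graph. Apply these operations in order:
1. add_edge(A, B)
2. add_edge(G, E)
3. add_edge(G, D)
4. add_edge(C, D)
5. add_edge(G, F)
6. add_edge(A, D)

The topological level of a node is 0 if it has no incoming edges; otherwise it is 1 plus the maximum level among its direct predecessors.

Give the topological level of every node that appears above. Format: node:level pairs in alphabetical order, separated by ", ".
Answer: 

Answer: A:0, B:1, C:0, D:1, E:1, F:1, G:0

Derivation:
Op 1: add_edge(A, B). Edges now: 1
Op 2: add_edge(G, E). Edges now: 2
Op 3: add_edge(G, D). Edges now: 3
Op 4: add_edge(C, D). Edges now: 4
Op 5: add_edge(G, F). Edges now: 5
Op 6: add_edge(A, D). Edges now: 6
Compute levels (Kahn BFS):
  sources (in-degree 0): A, C, G
  process A: level=0
    A->B: in-degree(B)=0, level(B)=1, enqueue
    A->D: in-degree(D)=2, level(D)>=1
  process C: level=0
    C->D: in-degree(D)=1, level(D)>=1
  process G: level=0
    G->D: in-degree(D)=0, level(D)=1, enqueue
    G->E: in-degree(E)=0, level(E)=1, enqueue
    G->F: in-degree(F)=0, level(F)=1, enqueue
  process B: level=1
  process D: level=1
  process E: level=1
  process F: level=1
All levels: A:0, B:1, C:0, D:1, E:1, F:1, G:0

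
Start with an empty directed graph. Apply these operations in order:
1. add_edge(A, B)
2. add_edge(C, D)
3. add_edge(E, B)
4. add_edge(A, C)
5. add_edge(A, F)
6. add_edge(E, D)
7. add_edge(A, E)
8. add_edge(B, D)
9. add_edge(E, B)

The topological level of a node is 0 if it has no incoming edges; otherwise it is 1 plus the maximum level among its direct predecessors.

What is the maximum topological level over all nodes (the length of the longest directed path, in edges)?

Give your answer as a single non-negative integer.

Op 1: add_edge(A, B). Edges now: 1
Op 2: add_edge(C, D). Edges now: 2
Op 3: add_edge(E, B). Edges now: 3
Op 4: add_edge(A, C). Edges now: 4
Op 5: add_edge(A, F). Edges now: 5
Op 6: add_edge(E, D). Edges now: 6
Op 7: add_edge(A, E). Edges now: 7
Op 8: add_edge(B, D). Edges now: 8
Op 9: add_edge(E, B) (duplicate, no change). Edges now: 8
Compute levels (Kahn BFS):
  sources (in-degree 0): A
  process A: level=0
    A->B: in-degree(B)=1, level(B)>=1
    A->C: in-degree(C)=0, level(C)=1, enqueue
    A->E: in-degree(E)=0, level(E)=1, enqueue
    A->F: in-degree(F)=0, level(F)=1, enqueue
  process C: level=1
    C->D: in-degree(D)=2, level(D)>=2
  process E: level=1
    E->B: in-degree(B)=0, level(B)=2, enqueue
    E->D: in-degree(D)=1, level(D)>=2
  process F: level=1
  process B: level=2
    B->D: in-degree(D)=0, level(D)=3, enqueue
  process D: level=3
All levels: A:0, B:2, C:1, D:3, E:1, F:1
max level = 3

Answer: 3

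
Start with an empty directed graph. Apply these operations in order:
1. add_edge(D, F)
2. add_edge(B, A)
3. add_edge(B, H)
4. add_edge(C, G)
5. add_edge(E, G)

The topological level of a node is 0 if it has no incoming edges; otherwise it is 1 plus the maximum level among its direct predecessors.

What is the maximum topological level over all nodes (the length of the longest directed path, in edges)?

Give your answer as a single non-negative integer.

Answer: 1

Derivation:
Op 1: add_edge(D, F). Edges now: 1
Op 2: add_edge(B, A). Edges now: 2
Op 3: add_edge(B, H). Edges now: 3
Op 4: add_edge(C, G). Edges now: 4
Op 5: add_edge(E, G). Edges now: 5
Compute levels (Kahn BFS):
  sources (in-degree 0): B, C, D, E
  process B: level=0
    B->A: in-degree(A)=0, level(A)=1, enqueue
    B->H: in-degree(H)=0, level(H)=1, enqueue
  process C: level=0
    C->G: in-degree(G)=1, level(G)>=1
  process D: level=0
    D->F: in-degree(F)=0, level(F)=1, enqueue
  process E: level=0
    E->G: in-degree(G)=0, level(G)=1, enqueue
  process A: level=1
  process H: level=1
  process F: level=1
  process G: level=1
All levels: A:1, B:0, C:0, D:0, E:0, F:1, G:1, H:1
max level = 1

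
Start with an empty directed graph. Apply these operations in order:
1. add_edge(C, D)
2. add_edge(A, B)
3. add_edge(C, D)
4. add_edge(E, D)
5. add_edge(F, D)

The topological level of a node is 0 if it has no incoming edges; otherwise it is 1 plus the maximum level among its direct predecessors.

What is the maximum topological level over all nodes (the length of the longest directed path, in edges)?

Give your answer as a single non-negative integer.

Op 1: add_edge(C, D). Edges now: 1
Op 2: add_edge(A, B). Edges now: 2
Op 3: add_edge(C, D) (duplicate, no change). Edges now: 2
Op 4: add_edge(E, D). Edges now: 3
Op 5: add_edge(F, D). Edges now: 4
Compute levels (Kahn BFS):
  sources (in-degree 0): A, C, E, F
  process A: level=0
    A->B: in-degree(B)=0, level(B)=1, enqueue
  process C: level=0
    C->D: in-degree(D)=2, level(D)>=1
  process E: level=0
    E->D: in-degree(D)=1, level(D)>=1
  process F: level=0
    F->D: in-degree(D)=0, level(D)=1, enqueue
  process B: level=1
  process D: level=1
All levels: A:0, B:1, C:0, D:1, E:0, F:0
max level = 1

Answer: 1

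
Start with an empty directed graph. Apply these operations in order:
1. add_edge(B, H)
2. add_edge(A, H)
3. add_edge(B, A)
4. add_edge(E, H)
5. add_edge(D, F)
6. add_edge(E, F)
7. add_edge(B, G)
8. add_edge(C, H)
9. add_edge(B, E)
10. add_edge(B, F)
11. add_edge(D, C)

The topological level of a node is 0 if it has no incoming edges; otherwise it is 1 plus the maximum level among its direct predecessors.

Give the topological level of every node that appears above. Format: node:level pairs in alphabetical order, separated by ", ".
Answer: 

Answer: A:1, B:0, C:1, D:0, E:1, F:2, G:1, H:2

Derivation:
Op 1: add_edge(B, H). Edges now: 1
Op 2: add_edge(A, H). Edges now: 2
Op 3: add_edge(B, A). Edges now: 3
Op 4: add_edge(E, H). Edges now: 4
Op 5: add_edge(D, F). Edges now: 5
Op 6: add_edge(E, F). Edges now: 6
Op 7: add_edge(B, G). Edges now: 7
Op 8: add_edge(C, H). Edges now: 8
Op 9: add_edge(B, E). Edges now: 9
Op 10: add_edge(B, F). Edges now: 10
Op 11: add_edge(D, C). Edges now: 11
Compute levels (Kahn BFS):
  sources (in-degree 0): B, D
  process B: level=0
    B->A: in-degree(A)=0, level(A)=1, enqueue
    B->E: in-degree(E)=0, level(E)=1, enqueue
    B->F: in-degree(F)=2, level(F)>=1
    B->G: in-degree(G)=0, level(G)=1, enqueue
    B->H: in-degree(H)=3, level(H)>=1
  process D: level=0
    D->C: in-degree(C)=0, level(C)=1, enqueue
    D->F: in-degree(F)=1, level(F)>=1
  process A: level=1
    A->H: in-degree(H)=2, level(H)>=2
  process E: level=1
    E->F: in-degree(F)=0, level(F)=2, enqueue
    E->H: in-degree(H)=1, level(H)>=2
  process G: level=1
  process C: level=1
    C->H: in-degree(H)=0, level(H)=2, enqueue
  process F: level=2
  process H: level=2
All levels: A:1, B:0, C:1, D:0, E:1, F:2, G:1, H:2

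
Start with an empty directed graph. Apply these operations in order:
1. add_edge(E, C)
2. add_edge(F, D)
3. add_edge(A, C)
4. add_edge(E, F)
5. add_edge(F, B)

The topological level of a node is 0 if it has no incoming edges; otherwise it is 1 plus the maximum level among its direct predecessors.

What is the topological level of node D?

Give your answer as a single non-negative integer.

Answer: 2

Derivation:
Op 1: add_edge(E, C). Edges now: 1
Op 2: add_edge(F, D). Edges now: 2
Op 3: add_edge(A, C). Edges now: 3
Op 4: add_edge(E, F). Edges now: 4
Op 5: add_edge(F, B). Edges now: 5
Compute levels (Kahn BFS):
  sources (in-degree 0): A, E
  process A: level=0
    A->C: in-degree(C)=1, level(C)>=1
  process E: level=0
    E->C: in-degree(C)=0, level(C)=1, enqueue
    E->F: in-degree(F)=0, level(F)=1, enqueue
  process C: level=1
  process F: level=1
    F->B: in-degree(B)=0, level(B)=2, enqueue
    F->D: in-degree(D)=0, level(D)=2, enqueue
  process B: level=2
  process D: level=2
All levels: A:0, B:2, C:1, D:2, E:0, F:1
level(D) = 2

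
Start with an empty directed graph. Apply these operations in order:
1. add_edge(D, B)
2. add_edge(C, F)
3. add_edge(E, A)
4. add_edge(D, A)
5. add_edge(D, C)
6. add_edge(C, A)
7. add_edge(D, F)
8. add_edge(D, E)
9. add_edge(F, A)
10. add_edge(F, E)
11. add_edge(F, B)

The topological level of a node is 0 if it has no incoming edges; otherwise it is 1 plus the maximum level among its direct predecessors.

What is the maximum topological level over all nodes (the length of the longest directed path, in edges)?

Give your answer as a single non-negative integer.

Op 1: add_edge(D, B). Edges now: 1
Op 2: add_edge(C, F). Edges now: 2
Op 3: add_edge(E, A). Edges now: 3
Op 4: add_edge(D, A). Edges now: 4
Op 5: add_edge(D, C). Edges now: 5
Op 6: add_edge(C, A). Edges now: 6
Op 7: add_edge(D, F). Edges now: 7
Op 8: add_edge(D, E). Edges now: 8
Op 9: add_edge(F, A). Edges now: 9
Op 10: add_edge(F, E). Edges now: 10
Op 11: add_edge(F, B). Edges now: 11
Compute levels (Kahn BFS):
  sources (in-degree 0): D
  process D: level=0
    D->A: in-degree(A)=3, level(A)>=1
    D->B: in-degree(B)=1, level(B)>=1
    D->C: in-degree(C)=0, level(C)=1, enqueue
    D->E: in-degree(E)=1, level(E)>=1
    D->F: in-degree(F)=1, level(F)>=1
  process C: level=1
    C->A: in-degree(A)=2, level(A)>=2
    C->F: in-degree(F)=0, level(F)=2, enqueue
  process F: level=2
    F->A: in-degree(A)=1, level(A)>=3
    F->B: in-degree(B)=0, level(B)=3, enqueue
    F->E: in-degree(E)=0, level(E)=3, enqueue
  process B: level=3
  process E: level=3
    E->A: in-degree(A)=0, level(A)=4, enqueue
  process A: level=4
All levels: A:4, B:3, C:1, D:0, E:3, F:2
max level = 4

Answer: 4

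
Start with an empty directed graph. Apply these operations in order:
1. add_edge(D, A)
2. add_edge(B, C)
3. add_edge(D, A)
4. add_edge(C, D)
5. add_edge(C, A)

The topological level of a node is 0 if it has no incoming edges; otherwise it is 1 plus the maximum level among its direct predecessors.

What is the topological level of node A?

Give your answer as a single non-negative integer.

Answer: 3

Derivation:
Op 1: add_edge(D, A). Edges now: 1
Op 2: add_edge(B, C). Edges now: 2
Op 3: add_edge(D, A) (duplicate, no change). Edges now: 2
Op 4: add_edge(C, D). Edges now: 3
Op 5: add_edge(C, A). Edges now: 4
Compute levels (Kahn BFS):
  sources (in-degree 0): B
  process B: level=0
    B->C: in-degree(C)=0, level(C)=1, enqueue
  process C: level=1
    C->A: in-degree(A)=1, level(A)>=2
    C->D: in-degree(D)=0, level(D)=2, enqueue
  process D: level=2
    D->A: in-degree(A)=0, level(A)=3, enqueue
  process A: level=3
All levels: A:3, B:0, C:1, D:2
level(A) = 3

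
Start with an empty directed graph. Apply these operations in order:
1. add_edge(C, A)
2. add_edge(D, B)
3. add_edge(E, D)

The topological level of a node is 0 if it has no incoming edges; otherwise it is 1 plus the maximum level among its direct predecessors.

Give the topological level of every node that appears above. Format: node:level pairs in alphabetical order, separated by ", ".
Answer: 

Op 1: add_edge(C, A). Edges now: 1
Op 2: add_edge(D, B). Edges now: 2
Op 3: add_edge(E, D). Edges now: 3
Compute levels (Kahn BFS):
  sources (in-degree 0): C, E
  process C: level=0
    C->A: in-degree(A)=0, level(A)=1, enqueue
  process E: level=0
    E->D: in-degree(D)=0, level(D)=1, enqueue
  process A: level=1
  process D: level=1
    D->B: in-degree(B)=0, level(B)=2, enqueue
  process B: level=2
All levels: A:1, B:2, C:0, D:1, E:0

Answer: A:1, B:2, C:0, D:1, E:0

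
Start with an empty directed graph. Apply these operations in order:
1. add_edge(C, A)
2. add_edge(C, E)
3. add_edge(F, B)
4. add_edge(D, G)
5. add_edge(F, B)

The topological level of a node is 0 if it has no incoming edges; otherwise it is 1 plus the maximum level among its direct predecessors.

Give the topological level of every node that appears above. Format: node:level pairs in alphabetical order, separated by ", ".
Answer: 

Op 1: add_edge(C, A). Edges now: 1
Op 2: add_edge(C, E). Edges now: 2
Op 3: add_edge(F, B). Edges now: 3
Op 4: add_edge(D, G). Edges now: 4
Op 5: add_edge(F, B) (duplicate, no change). Edges now: 4
Compute levels (Kahn BFS):
  sources (in-degree 0): C, D, F
  process C: level=0
    C->A: in-degree(A)=0, level(A)=1, enqueue
    C->E: in-degree(E)=0, level(E)=1, enqueue
  process D: level=0
    D->G: in-degree(G)=0, level(G)=1, enqueue
  process F: level=0
    F->B: in-degree(B)=0, level(B)=1, enqueue
  process A: level=1
  process E: level=1
  process G: level=1
  process B: level=1
All levels: A:1, B:1, C:0, D:0, E:1, F:0, G:1

Answer: A:1, B:1, C:0, D:0, E:1, F:0, G:1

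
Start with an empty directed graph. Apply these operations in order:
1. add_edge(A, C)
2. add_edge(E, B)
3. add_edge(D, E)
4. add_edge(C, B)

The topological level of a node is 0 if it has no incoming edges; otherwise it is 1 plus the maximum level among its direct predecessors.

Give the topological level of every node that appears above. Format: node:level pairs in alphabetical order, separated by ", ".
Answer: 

Op 1: add_edge(A, C). Edges now: 1
Op 2: add_edge(E, B). Edges now: 2
Op 3: add_edge(D, E). Edges now: 3
Op 4: add_edge(C, B). Edges now: 4
Compute levels (Kahn BFS):
  sources (in-degree 0): A, D
  process A: level=0
    A->C: in-degree(C)=0, level(C)=1, enqueue
  process D: level=0
    D->E: in-degree(E)=0, level(E)=1, enqueue
  process C: level=1
    C->B: in-degree(B)=1, level(B)>=2
  process E: level=1
    E->B: in-degree(B)=0, level(B)=2, enqueue
  process B: level=2
All levels: A:0, B:2, C:1, D:0, E:1

Answer: A:0, B:2, C:1, D:0, E:1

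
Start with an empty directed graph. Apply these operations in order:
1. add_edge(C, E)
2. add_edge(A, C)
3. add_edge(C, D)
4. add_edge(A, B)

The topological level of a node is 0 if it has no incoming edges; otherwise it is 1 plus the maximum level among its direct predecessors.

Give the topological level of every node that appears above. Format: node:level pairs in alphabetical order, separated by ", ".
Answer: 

Op 1: add_edge(C, E). Edges now: 1
Op 2: add_edge(A, C). Edges now: 2
Op 3: add_edge(C, D). Edges now: 3
Op 4: add_edge(A, B). Edges now: 4
Compute levels (Kahn BFS):
  sources (in-degree 0): A
  process A: level=0
    A->B: in-degree(B)=0, level(B)=1, enqueue
    A->C: in-degree(C)=0, level(C)=1, enqueue
  process B: level=1
  process C: level=1
    C->D: in-degree(D)=0, level(D)=2, enqueue
    C->E: in-degree(E)=0, level(E)=2, enqueue
  process D: level=2
  process E: level=2
All levels: A:0, B:1, C:1, D:2, E:2

Answer: A:0, B:1, C:1, D:2, E:2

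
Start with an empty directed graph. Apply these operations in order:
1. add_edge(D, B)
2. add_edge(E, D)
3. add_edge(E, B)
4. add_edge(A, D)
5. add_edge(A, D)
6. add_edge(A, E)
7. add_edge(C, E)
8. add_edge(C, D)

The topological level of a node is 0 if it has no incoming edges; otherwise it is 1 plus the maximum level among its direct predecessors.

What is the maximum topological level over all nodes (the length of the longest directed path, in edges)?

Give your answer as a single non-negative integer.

Op 1: add_edge(D, B). Edges now: 1
Op 2: add_edge(E, D). Edges now: 2
Op 3: add_edge(E, B). Edges now: 3
Op 4: add_edge(A, D). Edges now: 4
Op 5: add_edge(A, D) (duplicate, no change). Edges now: 4
Op 6: add_edge(A, E). Edges now: 5
Op 7: add_edge(C, E). Edges now: 6
Op 8: add_edge(C, D). Edges now: 7
Compute levels (Kahn BFS):
  sources (in-degree 0): A, C
  process A: level=0
    A->D: in-degree(D)=2, level(D)>=1
    A->E: in-degree(E)=1, level(E)>=1
  process C: level=0
    C->D: in-degree(D)=1, level(D)>=1
    C->E: in-degree(E)=0, level(E)=1, enqueue
  process E: level=1
    E->B: in-degree(B)=1, level(B)>=2
    E->D: in-degree(D)=0, level(D)=2, enqueue
  process D: level=2
    D->B: in-degree(B)=0, level(B)=3, enqueue
  process B: level=3
All levels: A:0, B:3, C:0, D:2, E:1
max level = 3

Answer: 3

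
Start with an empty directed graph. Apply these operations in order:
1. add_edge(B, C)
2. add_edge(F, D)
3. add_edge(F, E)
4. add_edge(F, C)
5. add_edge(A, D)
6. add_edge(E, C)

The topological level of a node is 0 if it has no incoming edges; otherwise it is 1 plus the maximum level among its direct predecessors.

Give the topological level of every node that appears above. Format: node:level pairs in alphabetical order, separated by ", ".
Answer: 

Answer: A:0, B:0, C:2, D:1, E:1, F:0

Derivation:
Op 1: add_edge(B, C). Edges now: 1
Op 2: add_edge(F, D). Edges now: 2
Op 3: add_edge(F, E). Edges now: 3
Op 4: add_edge(F, C). Edges now: 4
Op 5: add_edge(A, D). Edges now: 5
Op 6: add_edge(E, C). Edges now: 6
Compute levels (Kahn BFS):
  sources (in-degree 0): A, B, F
  process A: level=0
    A->D: in-degree(D)=1, level(D)>=1
  process B: level=0
    B->C: in-degree(C)=2, level(C)>=1
  process F: level=0
    F->C: in-degree(C)=1, level(C)>=1
    F->D: in-degree(D)=0, level(D)=1, enqueue
    F->E: in-degree(E)=0, level(E)=1, enqueue
  process D: level=1
  process E: level=1
    E->C: in-degree(C)=0, level(C)=2, enqueue
  process C: level=2
All levels: A:0, B:0, C:2, D:1, E:1, F:0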